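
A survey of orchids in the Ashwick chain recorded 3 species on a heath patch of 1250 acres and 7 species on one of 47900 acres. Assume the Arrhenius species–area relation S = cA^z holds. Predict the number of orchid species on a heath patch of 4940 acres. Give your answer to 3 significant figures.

z = ln(7/3) / ln(47900/1250) = 0.8473 / 3.6460 = 0.2324
c = 3 / 1250^0.2324 = 3 / 5.244 = 0.572
S₃ = 0.572 × 4940^0.2324 = 0.572 × 7.218 ≈ 4.129

4.13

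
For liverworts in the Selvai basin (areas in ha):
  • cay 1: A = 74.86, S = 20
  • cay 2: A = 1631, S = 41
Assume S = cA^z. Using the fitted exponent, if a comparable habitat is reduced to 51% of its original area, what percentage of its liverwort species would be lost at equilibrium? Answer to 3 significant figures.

14.5%

z = ln(41/20) / ln(1631/74.86) = 0.7178 / 3.0813 = 0.2330
S_new/S_old = (A_new/A_old)^z = 0.51^0.2330 = exp(0.2330 × -0.6733) = 0.8548
Fraction lost = 1 − 0.8548 = 0.1452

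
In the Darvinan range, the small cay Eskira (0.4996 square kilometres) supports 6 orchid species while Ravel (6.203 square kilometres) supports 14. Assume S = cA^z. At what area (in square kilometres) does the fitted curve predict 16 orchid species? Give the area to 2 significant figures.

9.2 square kilometres

z = ln(14/6) / ln(6.203/0.4996) = 0.8473 / 2.5190 = 0.3364
c = 6 / 0.4996^0.3364 = 6 / 0.7918 = 7.577
A = (16/7.577)^(1/0.3364) ⇒ ln A = ln(2.112)/0.3364 = 2.2220
A = e^2.2220 ≈ 9.226 square kilometres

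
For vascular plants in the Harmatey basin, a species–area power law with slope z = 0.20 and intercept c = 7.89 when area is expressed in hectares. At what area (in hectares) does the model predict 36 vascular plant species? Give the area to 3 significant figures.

36 = 7.89 × A^0.2  ⇒  A^0.2 = 36/7.89 = 4.563
ln A = ln(4.563) / 0.2 = 1.5179 / 0.2 = 7.5896
A = e^7.5896 ≈ 1978 hectares

1980 hectares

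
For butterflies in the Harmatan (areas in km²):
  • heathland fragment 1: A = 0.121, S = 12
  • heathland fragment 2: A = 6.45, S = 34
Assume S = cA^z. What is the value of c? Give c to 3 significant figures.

20.9

z = ln(S₂/S₁) / ln(A₂/A₁) = ln(34/12) / ln(6.45/0.121) = 1.0415 / 3.9760 = 0.2619
c = S₁ / A₁^z = 12 / 0.121^0.2619 = 12 / 0.5751 = 20.87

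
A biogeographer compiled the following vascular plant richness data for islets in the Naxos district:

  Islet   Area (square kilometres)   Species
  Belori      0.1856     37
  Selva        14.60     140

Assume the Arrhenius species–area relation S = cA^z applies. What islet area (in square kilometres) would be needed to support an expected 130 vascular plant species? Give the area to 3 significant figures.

11.4 square kilometres

z = ln(140/37) / ln(14.6/0.1856) = 1.3307 / 4.3652 = 0.3048
c = 37 / 0.1856^0.3048 = 37 / 0.5984 = 61.83
A = (130/61.83)^(1/0.3048) ⇒ ln A = ln(2.103)/0.3048 = 2.4379
A = e^2.4379 ≈ 11.45 square kilometres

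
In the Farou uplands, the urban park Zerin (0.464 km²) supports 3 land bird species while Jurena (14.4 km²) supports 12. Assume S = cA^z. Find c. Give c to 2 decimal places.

z = ln(S₂/S₁) / ln(A₂/A₁) = ln(12/3) / ln(14.4/0.464) = 1.3863 / 3.4351 = 0.4036
c = S₁ / A₁^z = 3 / 0.464^0.4036 = 3 / 0.7335 = 4.09

4.09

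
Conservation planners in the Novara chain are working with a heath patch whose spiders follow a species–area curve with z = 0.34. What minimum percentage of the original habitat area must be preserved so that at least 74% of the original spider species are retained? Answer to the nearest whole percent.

Need (A_new/A_old)^0.34 = 0.74, so A_new/A_old = 0.74^(1/0.34) = 0.74^2.941
ln(A_new/A_old) = ln 0.74 / 0.34 = -0.3011 / 0.34 = -0.8856
A_new/A_old = e^-0.8856 ≈ 0.4125

41%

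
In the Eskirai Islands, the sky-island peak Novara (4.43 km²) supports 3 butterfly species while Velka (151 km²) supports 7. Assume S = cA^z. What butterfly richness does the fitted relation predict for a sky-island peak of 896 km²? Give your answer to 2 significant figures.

11

z = ln(7/3) / ln(151/4.43) = 0.8473 / 3.5289 = 0.2401
c = 3 / 4.43^0.2401 = 3 / 1.43 = 2.099
S₃ = 2.099 × 896^0.2401 = 2.099 × 5.115 ≈ 10.73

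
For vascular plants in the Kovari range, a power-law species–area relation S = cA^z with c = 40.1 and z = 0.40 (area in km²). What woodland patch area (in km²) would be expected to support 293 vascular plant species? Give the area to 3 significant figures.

144 km²

293 = 40.1 × A^0.4  ⇒  A^0.4 = 293/40.1 = 7.307
ln A = ln(7.307) / 0.4 = 1.9888 / 0.4 = 4.9720
A = e^4.9720 ≈ 144.3 km²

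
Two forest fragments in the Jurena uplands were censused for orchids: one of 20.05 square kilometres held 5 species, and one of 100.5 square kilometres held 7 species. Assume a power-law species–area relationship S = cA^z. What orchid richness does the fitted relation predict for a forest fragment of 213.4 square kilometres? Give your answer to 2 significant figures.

z = ln(7/5) / ln(100.5/20.05) = 0.3365 / 1.6119 = 0.2087
c = 5 / 20.05^0.2087 = 5 / 1.87 = 2.674
S₃ = 2.674 × 213.4^0.2087 = 2.674 × 3.063 ≈ 8.191

8.2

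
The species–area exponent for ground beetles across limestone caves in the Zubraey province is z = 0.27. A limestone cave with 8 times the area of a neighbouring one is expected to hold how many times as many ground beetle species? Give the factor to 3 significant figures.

1.75

S₂/S₁ = (A₂/A₁)^z = 8^0.27
ln(S₂/S₁) = 0.27 × ln 8 = 0.27 × 2.0794 = 0.5614
S₂/S₁ = e^0.5614 ≈ 1.753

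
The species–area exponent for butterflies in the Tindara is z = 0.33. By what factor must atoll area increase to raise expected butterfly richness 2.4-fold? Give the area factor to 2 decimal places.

(A₂/A₁)^0.33 = 2.4, so A₂/A₁ = 2.4^(1/0.33) = 2.4^3.03
ln(A₂/A₁) = ln 2.4 / 0.33 = 0.8755 / 0.33 = 2.6529
A₂/A₁ = e^2.6529 ≈ 14.2

14.20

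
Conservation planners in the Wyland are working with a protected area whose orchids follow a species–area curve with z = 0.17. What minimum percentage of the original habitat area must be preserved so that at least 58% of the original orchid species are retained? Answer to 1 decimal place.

4.1%

Need (A_new/A_old)^0.17 = 0.58, so A_new/A_old = 0.58^(1/0.17) = 0.58^5.882
ln(A_new/A_old) = ln 0.58 / 0.17 = -0.5447 / 0.17 = -3.2043
A_new/A_old = e^-3.2043 ≈ 0.04059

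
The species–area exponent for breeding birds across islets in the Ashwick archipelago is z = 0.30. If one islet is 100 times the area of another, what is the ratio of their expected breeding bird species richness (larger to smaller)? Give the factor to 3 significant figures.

3.98

S₂/S₁ = (A₂/A₁)^z = 100^0.3
ln(S₂/S₁) = 0.3 × ln 100 = 0.3 × 4.6052 = 1.3816
S₂/S₁ = e^1.3816 ≈ 3.981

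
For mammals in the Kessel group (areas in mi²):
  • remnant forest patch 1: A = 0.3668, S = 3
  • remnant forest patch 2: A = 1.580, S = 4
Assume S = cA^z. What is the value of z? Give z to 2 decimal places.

Taking logs: ln S = ln c + z ln A, so z = (ln S₂ − ln S₁)/(ln A₂ − ln A₁).
z = ln(4/3) / ln(1.58/0.3668) = ln(1.333) / ln(4.308) = 0.2877 / 1.4604 = 0.1970

0.20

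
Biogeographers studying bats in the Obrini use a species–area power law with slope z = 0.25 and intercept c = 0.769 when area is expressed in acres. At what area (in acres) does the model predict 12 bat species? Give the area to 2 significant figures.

12 = 0.769 × A^0.25  ⇒  A^0.25 = 12/0.769 = 15.6
ln A = ln(15.6) / 0.25 = 2.7476 / 0.25 = 10.9903
A = e^10.9903 ≈ 59295 acres

59000 acres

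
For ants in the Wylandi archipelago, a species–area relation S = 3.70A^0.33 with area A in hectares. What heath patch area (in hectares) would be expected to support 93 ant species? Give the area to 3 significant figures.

93 = 3.7 × A^0.33  ⇒  A^0.33 = 93/3.7 = 25.14
ln A = ln(25.14) / 0.33 = 3.2243 / 0.33 = 9.7705
A = e^9.7705 ≈ 17510 hectares

17500 hectares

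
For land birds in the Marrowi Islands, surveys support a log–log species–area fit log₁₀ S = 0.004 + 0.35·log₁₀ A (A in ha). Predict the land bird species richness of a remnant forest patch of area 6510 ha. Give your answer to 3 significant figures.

S = 1.009 × 6510^0.35
ln S = ln 1.009 + 0.35 × ln 6510 = 0.0092 + 0.35 × 8.7811 = 3.0826
S = e^3.0826 ≈ 21.81

21.8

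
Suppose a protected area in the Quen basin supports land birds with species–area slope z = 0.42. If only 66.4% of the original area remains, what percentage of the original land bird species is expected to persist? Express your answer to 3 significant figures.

S_new/S_old = (A_new/A_old)^z = 0.664^0.42
= exp(0.42 × ln 0.664) = exp(0.42 × -0.4095) = exp(-0.1720) ≈ 0.842

84.2%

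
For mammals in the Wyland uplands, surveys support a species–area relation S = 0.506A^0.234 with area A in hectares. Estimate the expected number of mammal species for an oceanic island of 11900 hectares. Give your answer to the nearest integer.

5 species

S = 0.506 × 11900^0.234
ln S = ln 0.506 + 0.234 × ln 11900 = -0.6812 + 0.234 × 9.3843 = 1.5147
S = e^1.5147 ≈ 4.548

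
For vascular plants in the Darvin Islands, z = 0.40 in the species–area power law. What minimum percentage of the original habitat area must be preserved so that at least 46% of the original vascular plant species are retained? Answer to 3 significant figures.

Need (A_new/A_old)^0.4 = 0.46, so A_new/A_old = 0.46^(1/0.4) = 0.46^2.5
ln(A_new/A_old) = ln 0.46 / 0.4 = -0.7765 / 0.4 = -1.9413
A_new/A_old = e^-1.9413 ≈ 0.1435

14.4%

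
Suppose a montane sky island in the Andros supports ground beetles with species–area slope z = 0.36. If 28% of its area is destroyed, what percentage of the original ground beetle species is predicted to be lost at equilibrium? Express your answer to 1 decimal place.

S_new/S_old = (A_new/A_old)^z = 0.72^0.36
= exp(0.36 × ln 0.72) = exp(0.36 × -0.3285) = exp(-0.1183) ≈ 0.8885
Fraction lost = 1 − 0.8885 = 0.1115

11.2%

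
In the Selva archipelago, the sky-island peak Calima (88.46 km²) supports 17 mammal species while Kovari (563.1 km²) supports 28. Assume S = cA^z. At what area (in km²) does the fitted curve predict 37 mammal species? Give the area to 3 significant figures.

1580 km²

z = ln(28/17) / ln(563.1/88.46) = 0.4990 / 1.8509 = 0.2696
c = 17 / 88.46^0.2696 = 17 / 3.348 = 5.077
A = (37/5.077)^(1/0.2696) ⇒ ln A = ln(7.288)/0.2696 = 7.3673
A = e^7.3673 ≈ 1583 km²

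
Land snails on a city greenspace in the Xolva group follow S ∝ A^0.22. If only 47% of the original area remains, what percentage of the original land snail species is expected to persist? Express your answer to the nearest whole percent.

85%

S_new/S_old = (A_new/A_old)^z = 0.47^0.22
= exp(0.22 × ln 0.47) = exp(0.22 × -0.7550) = exp(-0.1661) ≈ 0.847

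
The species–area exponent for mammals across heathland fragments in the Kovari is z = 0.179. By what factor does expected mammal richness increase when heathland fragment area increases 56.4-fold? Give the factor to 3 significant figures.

S₂/S₁ = (A₂/A₁)^z = 56.4^0.179
ln(S₂/S₁) = 0.179 × ln 56.4 = 0.179 × 4.0325 = 0.7218
S₂/S₁ = e^0.7218 ≈ 2.058

2.06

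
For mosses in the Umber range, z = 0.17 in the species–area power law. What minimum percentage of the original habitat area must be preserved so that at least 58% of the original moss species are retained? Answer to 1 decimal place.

4.1%

Need (A_new/A_old)^0.17 = 0.58, so A_new/A_old = 0.58^(1/0.17) = 0.58^5.882
ln(A_new/A_old) = ln 0.58 / 0.17 = -0.5447 / 0.17 = -3.2043
A_new/A_old = e^-3.2043 ≈ 0.04059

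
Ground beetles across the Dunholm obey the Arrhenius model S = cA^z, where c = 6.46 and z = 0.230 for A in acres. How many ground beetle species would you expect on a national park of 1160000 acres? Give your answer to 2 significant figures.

160

S = 6.46 × 1160000^0.23
ln S = ln 6.46 + 0.23 × ln 1160000 = 1.8656 + 0.23 × 13.9639 = 5.0773
S = e^5.0773 ≈ 160.3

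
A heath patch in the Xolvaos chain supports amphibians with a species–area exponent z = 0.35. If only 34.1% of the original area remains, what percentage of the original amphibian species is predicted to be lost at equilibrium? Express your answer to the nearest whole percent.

31%

S_new/S_old = (A_new/A_old)^z = 0.341^0.35
= exp(0.35 × ln 0.341) = exp(0.35 × -1.0759) = exp(-0.3766) ≈ 0.6862
Fraction lost = 1 − 0.6862 = 0.3138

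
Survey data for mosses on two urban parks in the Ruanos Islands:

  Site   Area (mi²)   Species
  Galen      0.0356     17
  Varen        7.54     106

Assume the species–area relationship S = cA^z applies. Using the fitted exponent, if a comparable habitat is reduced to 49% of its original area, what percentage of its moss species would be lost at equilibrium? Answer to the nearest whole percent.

z = ln(106/17) / ln(7.54/0.0356) = 1.8302 / 5.3556 = 0.3417
S_new/S_old = (A_new/A_old)^z = 0.49^0.3417 = exp(0.3417 × -0.7133) = 0.7837
Fraction lost = 1 − 0.7837 = 0.2163

22%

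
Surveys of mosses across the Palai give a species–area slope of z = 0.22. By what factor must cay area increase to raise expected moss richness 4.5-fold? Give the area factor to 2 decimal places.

931.42

(A₂/A₁)^0.22 = 4.5, so A₂/A₁ = 4.5^(1/0.22) = 4.5^4.545
ln(A₂/A₁) = ln 4.5 / 0.22 = 1.5041 / 0.22 = 6.8367
A₂/A₁ = e^6.8367 ≈ 931.4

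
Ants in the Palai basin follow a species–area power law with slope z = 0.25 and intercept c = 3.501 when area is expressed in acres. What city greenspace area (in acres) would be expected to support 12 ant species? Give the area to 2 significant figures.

140 acres

12 = 3.501 × A^0.25  ⇒  A^0.25 = 12/3.501 = 3.428
ln A = ln(3.428) / 0.25 = 1.2319 / 0.25 = 4.9274
A = e^4.9274 ≈ 138 acres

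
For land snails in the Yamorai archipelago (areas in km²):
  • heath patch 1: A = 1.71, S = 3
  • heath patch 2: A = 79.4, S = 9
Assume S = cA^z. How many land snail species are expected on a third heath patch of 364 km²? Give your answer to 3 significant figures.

z = ln(9/3) / ln(79.4/1.71) = 1.0986 / 3.8380 = 0.2862
c = 3 / 1.71^0.2862 = 3 / 1.166 = 2.573
S₃ = 2.573 × 364^0.2862 = 2.573 × 5.409 ≈ 13.92

13.9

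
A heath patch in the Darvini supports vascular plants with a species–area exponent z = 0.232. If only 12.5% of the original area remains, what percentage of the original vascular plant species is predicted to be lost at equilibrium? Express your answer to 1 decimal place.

S_new/S_old = (A_new/A_old)^z = 0.125^0.232
= exp(0.232 × ln 0.125) = exp(0.232 × -2.0794) = exp(-0.4824) ≈ 0.6173
Fraction lost = 1 − 0.6173 = 0.3827

38.3%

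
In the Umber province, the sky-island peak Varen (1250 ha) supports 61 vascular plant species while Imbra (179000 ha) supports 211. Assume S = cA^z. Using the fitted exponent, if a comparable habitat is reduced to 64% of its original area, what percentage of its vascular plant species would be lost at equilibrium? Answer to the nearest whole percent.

z = ln(211/61) / ln(179000/1250) = 1.2410 / 4.9642 = 0.2500
S_new/S_old = (A_new/A_old)^z = 0.64^0.2500 = exp(0.2500 × -0.4463) = 0.8944
Fraction lost = 1 − 0.8944 = 0.1056

11%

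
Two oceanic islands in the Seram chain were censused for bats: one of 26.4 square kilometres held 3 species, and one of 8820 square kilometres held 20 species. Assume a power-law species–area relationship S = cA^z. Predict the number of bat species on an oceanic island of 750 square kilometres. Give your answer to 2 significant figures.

8.9

z = ln(20/3) / ln(8820/26.4) = 1.8971 / 5.8114 = 0.3264
c = 3 / 26.4^0.3264 = 3 / 2.911 = 1.03
S₃ = 1.03 × 750^0.3264 = 1.03 × 8.681 ≈ 8.945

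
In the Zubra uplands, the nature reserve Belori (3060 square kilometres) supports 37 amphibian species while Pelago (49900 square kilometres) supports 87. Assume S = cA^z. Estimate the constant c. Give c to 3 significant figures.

z = ln(S₂/S₁) / ln(A₂/A₁) = ln(87/37) / ln(49900/3060) = 0.8550 / 2.7916 = 0.3063
c = S₁ / A₁^z = 37 / 3060^0.3063 = 37 / 11.68 = 3.167

3.17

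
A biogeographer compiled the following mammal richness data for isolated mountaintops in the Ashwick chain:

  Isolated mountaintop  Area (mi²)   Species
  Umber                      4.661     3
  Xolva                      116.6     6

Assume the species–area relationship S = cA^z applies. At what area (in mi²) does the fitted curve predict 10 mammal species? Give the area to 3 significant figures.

z = ln(6/3) / ln(116.6/4.661) = 0.6931 / 3.2195 = 0.2153
c = 3 / 4.661^0.2153 = 3 / 1.393 = 2.154
A = (10/2.154)^(1/0.2153) ⇒ ln A = ln(4.643)/0.2153 = 7.1314
A = e^7.1314 ≈ 1251 mi²

1250 mi²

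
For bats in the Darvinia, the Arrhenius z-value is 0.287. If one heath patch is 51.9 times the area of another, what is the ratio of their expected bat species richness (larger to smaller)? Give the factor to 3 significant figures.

3.11

S₂/S₁ = (A₂/A₁)^z = 51.9^0.287
ln(S₂/S₁) = 0.287 × ln 51.9 = 0.287 × 3.9493 = 1.1335
S₂/S₁ = e^1.1335 ≈ 3.106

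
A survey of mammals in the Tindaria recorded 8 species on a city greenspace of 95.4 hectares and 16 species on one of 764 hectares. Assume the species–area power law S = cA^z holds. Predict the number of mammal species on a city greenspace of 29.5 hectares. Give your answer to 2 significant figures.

5.4

z = ln(16/8) / ln(764/95.4) = 0.6931 / 2.0805 = 0.3332
c = 8 / 95.4^0.3332 = 8 / 4.566 = 1.752
S₃ = 1.752 × 29.5^0.3332 = 1.752 × 3.088 ≈ 5.411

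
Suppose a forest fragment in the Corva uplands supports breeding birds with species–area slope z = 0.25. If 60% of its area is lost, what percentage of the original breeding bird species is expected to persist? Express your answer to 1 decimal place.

S_new/S_old = (A_new/A_old)^z = 0.4^0.25
= exp(0.25 × ln 0.4) = exp(0.25 × -0.9163) = exp(-0.2291) ≈ 0.7953

79.5%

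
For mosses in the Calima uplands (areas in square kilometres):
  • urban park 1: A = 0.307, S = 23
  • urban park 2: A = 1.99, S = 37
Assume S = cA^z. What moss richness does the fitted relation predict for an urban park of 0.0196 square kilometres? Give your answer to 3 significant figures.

z = ln(37/23) / ln(1.99/0.307) = 0.4754 / 1.8690 = 0.2544
c = 23 / 0.307^0.2544 = 23 / 0.7405 = 31.06
S₃ = 31.06 × 0.0196^0.2544 = 31.06 × 0.3678 ≈ 11.42

11.4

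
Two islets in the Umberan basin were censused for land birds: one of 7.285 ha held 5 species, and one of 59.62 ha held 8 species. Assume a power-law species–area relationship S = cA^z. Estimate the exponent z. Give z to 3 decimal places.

0.224

Taking logs: ln S = ln c + z ln A, so z = (ln S₂ − ln S₁)/(ln A₂ − ln A₁).
z = ln(8/5) / ln(59.62/7.285) = ln(1.6) / ln(8.184) = 0.4700 / 2.1022 = 0.2236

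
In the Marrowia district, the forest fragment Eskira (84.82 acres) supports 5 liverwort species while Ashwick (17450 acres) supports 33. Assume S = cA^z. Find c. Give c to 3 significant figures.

1.04

z = ln(S₂/S₁) / ln(A₂/A₁) = ln(33/5) / ln(17450/84.82) = 1.8871 / 5.3266 = 0.3543
c = S₁ / A₁^z = 5 / 84.82^0.3543 = 5 / 4.822 = 1.037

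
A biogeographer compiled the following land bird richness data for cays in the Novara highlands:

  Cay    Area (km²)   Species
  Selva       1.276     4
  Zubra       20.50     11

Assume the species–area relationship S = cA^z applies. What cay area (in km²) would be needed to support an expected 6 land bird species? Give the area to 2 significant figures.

3.9 km²

z = ln(11/4) / ln(20.5/1.276) = 1.0116 / 2.7767 = 0.3643
c = 4 / 1.276^0.3643 = 4 / 1.093 = 3.66
A = (6/3.66)^(1/0.3643) ⇒ ln A = ln(1.639)/0.3643 = 1.3567
A = e^1.3567 ≈ 3.883 km²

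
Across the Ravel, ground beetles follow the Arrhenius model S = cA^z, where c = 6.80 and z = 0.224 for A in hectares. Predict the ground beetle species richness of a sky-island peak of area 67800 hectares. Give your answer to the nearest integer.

S = 6.8 × 67800^0.224
ln S = ln 6.8 + 0.224 × ln 67800 = 1.9169 + 0.224 × 11.1243 = 4.4088
S = e^4.4088 ≈ 82.17

82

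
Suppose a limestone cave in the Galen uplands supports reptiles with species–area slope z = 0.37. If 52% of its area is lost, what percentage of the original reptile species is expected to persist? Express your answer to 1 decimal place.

S_new/S_old = (A_new/A_old)^z = 0.48^0.37
= exp(0.37 × ln 0.48) = exp(0.37 × -0.7340) = exp(-0.2716) ≈ 0.7622

76.2%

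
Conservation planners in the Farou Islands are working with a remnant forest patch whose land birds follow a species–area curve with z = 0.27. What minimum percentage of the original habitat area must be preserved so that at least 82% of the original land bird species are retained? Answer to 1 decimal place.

48.0%

Need (A_new/A_old)^0.27 = 0.82, so A_new/A_old = 0.82^(1/0.27) = 0.82^3.704
ln(A_new/A_old) = ln 0.82 / 0.27 = -0.1985 / 0.27 = -0.7350
A_new/A_old = e^-0.7350 ≈ 0.4795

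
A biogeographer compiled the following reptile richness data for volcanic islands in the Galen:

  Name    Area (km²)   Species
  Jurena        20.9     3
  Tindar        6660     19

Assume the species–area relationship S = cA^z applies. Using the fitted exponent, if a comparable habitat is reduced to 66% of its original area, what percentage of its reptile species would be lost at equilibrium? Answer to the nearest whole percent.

12%

z = ln(19/3) / ln(6660/20.9) = 1.8458 / 5.7641 = 0.3202
S_new/S_old = (A_new/A_old)^z = 0.66^0.3202 = exp(0.3202 × -0.4155) = 0.8754
Fraction lost = 1 − 0.8754 = 0.1246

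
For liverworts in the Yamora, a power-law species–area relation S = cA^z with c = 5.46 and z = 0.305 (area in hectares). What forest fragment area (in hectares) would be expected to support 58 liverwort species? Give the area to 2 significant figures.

2300 hectares

58 = 5.46 × A^0.305  ⇒  A^0.305 = 58/5.46 = 10.62
ln A = ln(10.62) / 0.305 = 2.3630 / 0.305 = 7.7475
A = e^7.7475 ≈ 2316 hectares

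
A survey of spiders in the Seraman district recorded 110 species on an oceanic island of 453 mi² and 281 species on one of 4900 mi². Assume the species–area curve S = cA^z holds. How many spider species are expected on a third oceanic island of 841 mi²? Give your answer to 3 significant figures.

140

z = ln(281/110) / ln(4900/453) = 0.9379 / 2.3811 = 0.3939
c = 110 / 453^0.3939 = 110 / 11.12 = 9.89
S₃ = 9.89 × 841^0.3939 = 9.89 × 14.19 ≈ 140.4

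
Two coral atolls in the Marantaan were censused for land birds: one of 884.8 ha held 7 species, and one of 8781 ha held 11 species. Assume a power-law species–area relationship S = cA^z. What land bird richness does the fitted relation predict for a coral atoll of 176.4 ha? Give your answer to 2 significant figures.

z = ln(11/7) / ln(8781/884.8) = 0.4520 / 2.2950 = 0.1969
c = 7 / 884.8^0.1969 = 7 / 3.805 = 1.84
S₃ = 1.84 × 176.4^0.1969 = 1.84 × 2.77 ≈ 5.095

5.1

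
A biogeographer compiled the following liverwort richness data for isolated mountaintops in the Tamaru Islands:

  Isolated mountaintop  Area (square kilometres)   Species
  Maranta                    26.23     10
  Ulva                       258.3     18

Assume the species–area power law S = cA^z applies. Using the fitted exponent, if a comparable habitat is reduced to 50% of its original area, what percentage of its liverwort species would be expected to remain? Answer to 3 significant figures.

z = ln(18/10) / ln(258.3/26.23) = 0.5878 / 2.2872 = 0.2570
S_new/S_old = (A_new/A_old)^z = 0.5^0.2570 = exp(0.2570 × -0.6931) = 0.8368

83.7%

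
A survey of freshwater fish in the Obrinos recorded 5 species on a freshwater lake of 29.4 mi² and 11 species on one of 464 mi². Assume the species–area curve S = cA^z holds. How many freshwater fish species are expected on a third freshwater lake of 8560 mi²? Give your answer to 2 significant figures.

z = ln(11/5) / ln(464/29.4) = 0.7885 / 2.7589 = 0.2858
c = 5 / 29.4^0.2858 = 5 / 2.628 = 1.903
S₃ = 1.903 × 8560^0.2858 = 1.903 × 13.3 ≈ 25.3

25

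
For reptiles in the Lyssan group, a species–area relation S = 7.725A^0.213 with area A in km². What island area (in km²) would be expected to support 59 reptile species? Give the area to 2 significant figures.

59 = 7.725 × A^0.213  ⇒  A^0.213 = 59/7.725 = 7.638
ln A = ln(7.638) / 0.213 = 2.0331 / 0.213 = 9.5450
A = e^9.5450 ≈ 13974 km²

14000 km²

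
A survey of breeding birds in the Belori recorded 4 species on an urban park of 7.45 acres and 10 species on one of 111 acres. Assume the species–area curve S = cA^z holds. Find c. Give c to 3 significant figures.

z = ln(S₂/S₁) / ln(A₂/A₁) = ln(10/4) / ln(111/7.45) = 0.9163 / 2.7013 = 0.3392
c = S₁ / A₁^z = 4 / 7.45^0.3392 = 4 / 1.976 = 2.024

2.02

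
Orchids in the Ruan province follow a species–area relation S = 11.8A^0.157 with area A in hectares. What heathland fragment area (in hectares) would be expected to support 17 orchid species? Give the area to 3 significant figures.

17 = 11.8 × A^0.157  ⇒  A^0.157 = 17/11.8 = 1.441
ln A = ln(1.441) / 0.157 = 0.3651 / 0.157 = 2.3256
A = e^2.3256 ≈ 10.23 hectares

10.2 hectares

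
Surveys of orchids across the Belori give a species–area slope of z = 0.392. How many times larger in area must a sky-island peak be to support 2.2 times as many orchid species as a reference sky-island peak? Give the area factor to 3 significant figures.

(A₂/A₁)^0.392 = 2.2, so A₂/A₁ = 2.2^(1/0.392) = 2.2^2.551
ln(A₂/A₁) = ln 2.2 / 0.392 = 0.7885 / 0.392 = 2.0114
A₂/A₁ = e^2.0114 ≈ 7.474

7.47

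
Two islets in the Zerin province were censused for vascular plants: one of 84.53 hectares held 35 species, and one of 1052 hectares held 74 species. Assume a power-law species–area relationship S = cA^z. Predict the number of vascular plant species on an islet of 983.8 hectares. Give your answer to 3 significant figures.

72.5

z = ln(74/35) / ln(1052/84.53) = 0.7487 / 2.5213 = 0.2970
c = 35 / 84.53^0.2970 = 35 / 3.734 = 9.372
S₃ = 9.372 × 983.8^0.2970 = 9.372 × 7.74 ≈ 72.54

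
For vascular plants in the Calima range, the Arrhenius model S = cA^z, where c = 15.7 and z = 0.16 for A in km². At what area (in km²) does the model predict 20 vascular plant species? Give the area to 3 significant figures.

4.54 km²

20 = 15.7 × A^0.16  ⇒  A^0.16 = 20/15.7 = 1.274
ln A = ln(1.274) / 0.16 = 0.2421 / 0.16 = 1.5129
A = e^1.5129 ≈ 4.54 km²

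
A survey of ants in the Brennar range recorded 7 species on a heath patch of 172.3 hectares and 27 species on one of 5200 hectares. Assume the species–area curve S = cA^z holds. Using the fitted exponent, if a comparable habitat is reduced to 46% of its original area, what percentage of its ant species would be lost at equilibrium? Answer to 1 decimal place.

z = ln(27/7) / ln(5200/172.3) = 1.3499 / 3.4072 = 0.3962
S_new/S_old = (A_new/A_old)^z = 0.46^0.3962 = exp(0.3962 × -0.7765) = 0.7352
Fraction lost = 1 − 0.7352 = 0.2648

26.5%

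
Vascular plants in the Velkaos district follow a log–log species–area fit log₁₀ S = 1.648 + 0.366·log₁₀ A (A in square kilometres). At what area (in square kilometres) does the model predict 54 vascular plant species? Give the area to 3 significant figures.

1.70 square kilometres

54 = 44.46 × A^0.366  ⇒  A^0.366 = 54/44.46 = 1.214
ln A = ln(1.214) / 0.366 = 0.1943 / 0.366 = 0.5309
A = e^0.5309 ≈ 1.701 square kilometres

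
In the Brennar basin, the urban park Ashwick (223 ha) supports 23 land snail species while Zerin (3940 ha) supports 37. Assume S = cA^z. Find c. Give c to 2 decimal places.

9.40

z = ln(S₂/S₁) / ln(A₂/A₁) = ln(37/23) / ln(3940/223) = 0.4754 / 2.8718 = 0.1656
c = S₁ / A₁^z = 23 / 223^0.1656 = 23 / 2.448 = 9.396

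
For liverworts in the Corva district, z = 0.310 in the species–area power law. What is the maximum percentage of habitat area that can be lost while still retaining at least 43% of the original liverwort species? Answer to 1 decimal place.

93.4%

Need (A_new/A_old)^0.31 = 0.43, so A_new/A_old = 0.43^(1/0.31) = 0.43^3.226
ln(A_new/A_old) = ln 0.43 / 0.31 = -0.8440 / 0.31 = -2.7225
A_new/A_old = e^-2.7225 ≈ 0.06571
Fraction that can be lost = 1 − 0.06571 = 0.9343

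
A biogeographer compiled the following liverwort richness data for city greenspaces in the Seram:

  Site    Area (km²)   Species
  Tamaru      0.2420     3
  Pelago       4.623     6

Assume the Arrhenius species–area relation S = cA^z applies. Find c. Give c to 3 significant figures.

4.19

z = ln(S₂/S₁) / ln(A₂/A₁) = ln(6/3) / ln(4.623/0.242) = 0.6931 / 2.9499 = 0.2350
c = S₁ / A₁^z = 3 / 0.242^0.2350 = 3 / 0.7165 = 4.187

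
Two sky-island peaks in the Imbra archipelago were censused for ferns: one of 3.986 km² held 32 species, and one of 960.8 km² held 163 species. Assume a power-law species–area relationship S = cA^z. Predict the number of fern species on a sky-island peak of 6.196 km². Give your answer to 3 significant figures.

z = ln(163/32) / ln(960.8/3.986) = 1.6280 / 5.4850 = 0.2968
c = 32 / 3.986^0.2968 = 32 / 1.507 = 21.23
S₃ = 21.23 × 6.196^0.2968 = 21.23 × 1.718 ≈ 36.48

36.5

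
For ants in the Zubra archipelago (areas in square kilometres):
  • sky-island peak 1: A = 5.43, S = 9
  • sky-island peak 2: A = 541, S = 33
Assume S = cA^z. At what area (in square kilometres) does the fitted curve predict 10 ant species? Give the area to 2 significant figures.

7.9 square kilometres

z = ln(33/9) / ln(541/5.43) = 1.2993 / 4.6015 = 0.2824
c = 9 / 5.43^0.2824 = 9 / 1.612 = 5.582
A = (10/5.582)^(1/0.2824) ⇒ ln A = ln(1.792)/0.2824 = 2.0651
A = e^2.0651 ≈ 7.886 square kilometres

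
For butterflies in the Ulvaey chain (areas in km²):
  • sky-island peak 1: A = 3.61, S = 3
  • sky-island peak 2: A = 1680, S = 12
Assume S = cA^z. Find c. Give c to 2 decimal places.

z = ln(S₂/S₁) / ln(A₂/A₁) = ln(12/3) / ln(1680/3.61) = 1.3863 / 6.1428 = 0.2257
c = S₁ / A₁^z = 3 / 3.61^0.2257 = 3 / 1.336 = 2.245

2.25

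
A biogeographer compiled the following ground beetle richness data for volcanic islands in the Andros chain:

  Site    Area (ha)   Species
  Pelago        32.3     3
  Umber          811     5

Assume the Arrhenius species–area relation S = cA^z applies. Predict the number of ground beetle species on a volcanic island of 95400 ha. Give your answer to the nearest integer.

z = ln(5/3) / ln(811/32.3) = 0.5108 / 3.2232 = 0.1585
c = 3 / 32.3^0.1585 = 3 / 1.735 = 1.73
S₃ = 1.73 × 95400^0.1585 = 1.73 × 6.154 ≈ 10.64

11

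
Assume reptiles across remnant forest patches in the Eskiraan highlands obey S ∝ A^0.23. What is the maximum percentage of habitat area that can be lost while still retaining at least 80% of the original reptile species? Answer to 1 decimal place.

62.1%

Need (A_new/A_old)^0.23 = 0.8, so A_new/A_old = 0.8^(1/0.23) = 0.8^4.348
ln(A_new/A_old) = ln 0.8 / 0.23 = -0.2231 / 0.23 = -0.9702
A_new/A_old = e^-0.9702 ≈ 0.379
Fraction that can be lost = 1 − 0.379 = 0.621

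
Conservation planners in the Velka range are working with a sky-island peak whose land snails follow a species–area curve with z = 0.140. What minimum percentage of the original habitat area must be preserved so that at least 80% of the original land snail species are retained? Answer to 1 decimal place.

Need (A_new/A_old)^0.14 = 0.8, so A_new/A_old = 0.8^(1/0.14) = 0.8^7.143
ln(A_new/A_old) = ln 0.8 / 0.14 = -0.2231 / 0.14 = -1.5939
A_new/A_old = e^-1.5939 ≈ 0.2031

20.3%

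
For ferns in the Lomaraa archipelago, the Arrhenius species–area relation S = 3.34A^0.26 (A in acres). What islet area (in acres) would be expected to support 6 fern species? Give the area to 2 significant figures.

9.5 acres

6 = 3.34 × A^0.26  ⇒  A^0.26 = 6/3.34 = 1.796
ln A = ln(1.796) / 0.26 = 0.5858 / 0.26 = 2.2530
A = e^2.2530 ≈ 9.517 acres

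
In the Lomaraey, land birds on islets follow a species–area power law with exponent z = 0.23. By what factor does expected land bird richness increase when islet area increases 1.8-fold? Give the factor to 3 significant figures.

1.14

S₂/S₁ = (A₂/A₁)^z = 1.8^0.23
ln(S₂/S₁) = 0.23 × ln 1.8 = 0.23 × 0.5878 = 0.1352
S₂/S₁ = e^0.1352 ≈ 1.145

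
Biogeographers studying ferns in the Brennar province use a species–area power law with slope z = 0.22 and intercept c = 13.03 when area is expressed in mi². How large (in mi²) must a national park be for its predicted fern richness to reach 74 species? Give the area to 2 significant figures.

2700 mi²

74 = 13.03 × A^0.22  ⇒  A^0.22 = 74/13.03 = 5.679
ln A = ln(5.679) / 0.22 = 1.7368 / 0.22 = 7.8946
A = e^7.8946 ≈ 2683 mi²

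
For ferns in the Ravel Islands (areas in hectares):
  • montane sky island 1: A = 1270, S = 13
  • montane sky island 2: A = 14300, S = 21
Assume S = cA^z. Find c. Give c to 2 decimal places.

z = ln(S₂/S₁) / ln(A₂/A₁) = ln(21/13) / ln(14300/1270) = 0.4796 / 2.4212 = 0.1981
c = S₁ / A₁^z = 13 / 1270^0.1981 = 13 / 4.119 = 3.156

3.16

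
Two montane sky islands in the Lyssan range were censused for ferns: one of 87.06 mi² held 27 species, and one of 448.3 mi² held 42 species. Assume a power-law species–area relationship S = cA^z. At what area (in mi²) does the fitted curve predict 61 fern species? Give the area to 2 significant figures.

1800 mi²

z = ln(42/27) / ln(448.3/87.06) = 0.4418 / 1.6389 = 0.2696
c = 27 / 87.06^0.2696 = 27 / 3.334 = 8.098
A = (61/8.098)^(1/0.2696) ⇒ ln A = ln(7.532)/0.2696 = 7.4898
A = e^7.4898 ≈ 1790 mi²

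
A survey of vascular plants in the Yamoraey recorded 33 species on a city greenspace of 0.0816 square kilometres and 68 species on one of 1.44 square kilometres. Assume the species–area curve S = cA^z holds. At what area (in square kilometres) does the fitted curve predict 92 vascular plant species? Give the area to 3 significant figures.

z = ln(68/33) / ln(1.44/0.0816) = 0.7230 / 2.8706 = 0.2519
c = 33 / 0.0816^0.2519 = 33 / 0.532 = 62.03
A = (92/62.03)^(1/0.2519) ⇒ ln A = ln(1.483)/0.2519 = 1.5648
A = e^1.5648 ≈ 4.782 square kilometres

4.78 square kilometres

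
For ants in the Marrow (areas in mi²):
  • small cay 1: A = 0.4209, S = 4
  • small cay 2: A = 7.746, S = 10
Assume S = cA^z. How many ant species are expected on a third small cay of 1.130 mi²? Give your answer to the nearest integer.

z = ln(10/4) / ln(7.746/0.4209) = 0.9163 / 2.9125 = 0.3146
c = 4 / 0.4209^0.3146 = 4 / 0.7617 = 5.252
S₃ = 5.252 × 1.13^0.3146 = 5.252 × 1.039 ≈ 5.457

5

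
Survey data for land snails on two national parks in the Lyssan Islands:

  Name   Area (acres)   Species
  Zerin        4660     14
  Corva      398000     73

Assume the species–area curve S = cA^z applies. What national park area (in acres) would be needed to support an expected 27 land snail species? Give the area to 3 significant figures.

27300 acres

z = ln(73/14) / ln(398000/4660) = 1.6514 / 4.4474 = 0.3713
c = 14 / 4660^0.3713 = 14 / 23.02 = 0.6081
A = (27/0.6081)^(1/0.3713) ⇒ ln A = ln(44.4)/0.3713 = 10.2156
A = e^10.2156 ≈ 27325 acres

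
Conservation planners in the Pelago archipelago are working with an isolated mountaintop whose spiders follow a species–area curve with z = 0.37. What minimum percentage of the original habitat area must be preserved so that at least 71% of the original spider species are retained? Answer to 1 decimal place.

39.6%

Need (A_new/A_old)^0.37 = 0.71, so A_new/A_old = 0.71^(1/0.37) = 0.71^2.703
ln(A_new/A_old) = ln 0.71 / 0.37 = -0.3425 / 0.37 = -0.9256
A_new/A_old = e^-0.9256 ≈ 0.3963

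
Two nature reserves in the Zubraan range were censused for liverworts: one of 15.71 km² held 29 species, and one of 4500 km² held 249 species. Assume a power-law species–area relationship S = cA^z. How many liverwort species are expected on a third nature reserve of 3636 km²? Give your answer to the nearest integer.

z = ln(249/29) / ln(4500/15.71) = 2.1502 / 5.6575 = 0.3801
c = 29 / 15.71^0.3801 = 29 / 2.848 = 10.18
S₃ = 10.18 × 3636^0.3801 = 10.18 × 22.55 ≈ 229.6

230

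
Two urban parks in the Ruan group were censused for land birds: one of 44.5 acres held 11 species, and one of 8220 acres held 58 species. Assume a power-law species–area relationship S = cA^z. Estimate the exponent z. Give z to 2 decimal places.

Taking logs: ln S = ln c + z ln A, so z = (ln S₂ − ln S₁)/(ln A₂ − ln A₁).
z = ln(58/11) / ln(8220/44.5) = ln(5.273) / ln(184.7) = 1.6625 / 5.2188 = 0.3186

0.32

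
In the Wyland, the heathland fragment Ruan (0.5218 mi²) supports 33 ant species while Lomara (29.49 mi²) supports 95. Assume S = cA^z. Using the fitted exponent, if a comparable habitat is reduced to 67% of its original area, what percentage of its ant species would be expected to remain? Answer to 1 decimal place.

90.0%

z = ln(95/33) / ln(29.49/0.5218) = 1.0574 / 4.0345 = 0.2621
S_new/S_old = (A_new/A_old)^z = 0.67^0.2621 = exp(0.2621 × -0.4005) = 0.9004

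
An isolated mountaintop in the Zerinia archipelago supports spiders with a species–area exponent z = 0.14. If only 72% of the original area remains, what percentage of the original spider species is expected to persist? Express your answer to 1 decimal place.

95.5%

S_new/S_old = (A_new/A_old)^z = 0.72^0.14
= exp(0.14 × ln 0.72) = exp(0.14 × -0.3285) = exp(-0.0460) ≈ 0.9551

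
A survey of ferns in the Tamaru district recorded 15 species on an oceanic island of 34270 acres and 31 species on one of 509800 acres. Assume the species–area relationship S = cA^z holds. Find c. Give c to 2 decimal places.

z = ln(S₂/S₁) / ln(A₂/A₁) = ln(31/15) / ln(509800/34270) = 0.7259 / 2.6997 = 0.2689
c = S₁ / A₁^z = 15 / 34270^0.2689 = 15 / 16.57 = 0.9051

0.91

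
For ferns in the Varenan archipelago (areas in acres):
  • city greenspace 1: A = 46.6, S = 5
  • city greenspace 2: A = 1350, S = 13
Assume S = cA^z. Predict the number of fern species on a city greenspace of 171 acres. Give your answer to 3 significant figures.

z = ln(13/5) / ln(1350/46.6) = 0.9555 / 3.3663 = 0.2838
c = 5 / 46.6^0.2838 = 5 / 2.976 = 1.68
S₃ = 1.68 × 171^0.2838 = 1.68 × 4.304 ≈ 7.232

7.23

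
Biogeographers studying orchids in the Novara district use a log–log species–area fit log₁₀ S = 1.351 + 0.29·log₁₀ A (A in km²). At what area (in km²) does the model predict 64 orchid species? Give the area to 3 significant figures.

37.1 km²

64 = 22.44 × A^0.29  ⇒  A^0.29 = 64/22.44 = 2.852
ln A = ln(2.852) / 0.29 = 1.0481 / 0.29 = 3.6141
A = e^3.6141 ≈ 37.12 km²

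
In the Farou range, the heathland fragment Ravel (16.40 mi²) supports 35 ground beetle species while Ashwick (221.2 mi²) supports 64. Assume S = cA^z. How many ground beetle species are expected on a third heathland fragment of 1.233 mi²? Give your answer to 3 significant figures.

19.2

z = ln(64/35) / ln(221.2/16.4) = 0.6035 / 2.6018 = 0.2320
c = 35 / 16.4^0.2320 = 35 / 1.913 = 18.29
S₃ = 18.29 × 1.233^0.2320 = 18.29 × 1.05 ≈ 19.2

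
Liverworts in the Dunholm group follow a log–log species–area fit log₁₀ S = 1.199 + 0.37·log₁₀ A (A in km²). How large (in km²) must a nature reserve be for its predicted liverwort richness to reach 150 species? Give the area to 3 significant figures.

150 = 15.81 × A^0.37  ⇒  A^0.37 = 150/15.81 = 9.486
ln A = ln(9.486) / 0.37 = 2.2498 / 0.37 = 6.0806
A = e^6.0806 ≈ 437.3 km²

437 km²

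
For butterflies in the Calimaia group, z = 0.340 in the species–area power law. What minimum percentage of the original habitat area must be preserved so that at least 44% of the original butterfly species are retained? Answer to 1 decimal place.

Need (A_new/A_old)^0.34 = 0.44, so A_new/A_old = 0.44^(1/0.34) = 0.44^2.941
ln(A_new/A_old) = ln 0.44 / 0.34 = -0.8210 / 0.34 = -2.4146
A_new/A_old = e^-2.4146 ≈ 0.0894

8.9%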